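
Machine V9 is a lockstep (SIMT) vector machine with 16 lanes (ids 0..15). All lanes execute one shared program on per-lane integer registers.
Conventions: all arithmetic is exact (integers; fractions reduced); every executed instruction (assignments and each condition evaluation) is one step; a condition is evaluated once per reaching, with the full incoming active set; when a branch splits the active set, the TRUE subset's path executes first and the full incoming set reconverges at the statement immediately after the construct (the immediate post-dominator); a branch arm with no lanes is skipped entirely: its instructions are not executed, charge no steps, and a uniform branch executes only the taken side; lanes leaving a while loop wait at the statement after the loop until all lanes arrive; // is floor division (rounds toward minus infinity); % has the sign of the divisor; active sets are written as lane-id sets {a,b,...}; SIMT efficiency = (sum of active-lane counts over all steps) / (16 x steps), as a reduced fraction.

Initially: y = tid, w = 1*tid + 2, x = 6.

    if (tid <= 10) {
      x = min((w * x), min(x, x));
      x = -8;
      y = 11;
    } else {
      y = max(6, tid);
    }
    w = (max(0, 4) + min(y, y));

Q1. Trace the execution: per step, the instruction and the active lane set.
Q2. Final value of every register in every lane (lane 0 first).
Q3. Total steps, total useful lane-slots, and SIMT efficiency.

step 0: eval (tid <= 10)             {0,1,2,3,4,5,6,7,8,9,10,11,12,13,14,15}
step 1: x <- min((w * x), min(x, x)) {0,1,2,3,4,5,6,7,8,9,10}
step 2: x <- -8                      {0,1,2,3,4,5,6,7,8,9,10}
step 3: y <- 11                      {0,1,2,3,4,5,6,7,8,9,10}
step 4: y <- max(6, tid)             {11,12,13,14,15}
step 5: w <- (max(0, 4) + min(y, y)) {0,1,2,3,4,5,6,7,8,9,10,11,12,13,14,15}

Answer: 6 steps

y: 11,11,11,11,11,11,11,11,11,11,11,11,12,13,14,15
w: 15,15,15,15,15,15,15,15,15,15,15,15,16,17,18,19
x: -8,-8,-8,-8,-8,-8,-8,-8,-8,-8,-8,6,6,6,6,6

steps = 6; useful = 70; efficiency = 70/96 = 35/48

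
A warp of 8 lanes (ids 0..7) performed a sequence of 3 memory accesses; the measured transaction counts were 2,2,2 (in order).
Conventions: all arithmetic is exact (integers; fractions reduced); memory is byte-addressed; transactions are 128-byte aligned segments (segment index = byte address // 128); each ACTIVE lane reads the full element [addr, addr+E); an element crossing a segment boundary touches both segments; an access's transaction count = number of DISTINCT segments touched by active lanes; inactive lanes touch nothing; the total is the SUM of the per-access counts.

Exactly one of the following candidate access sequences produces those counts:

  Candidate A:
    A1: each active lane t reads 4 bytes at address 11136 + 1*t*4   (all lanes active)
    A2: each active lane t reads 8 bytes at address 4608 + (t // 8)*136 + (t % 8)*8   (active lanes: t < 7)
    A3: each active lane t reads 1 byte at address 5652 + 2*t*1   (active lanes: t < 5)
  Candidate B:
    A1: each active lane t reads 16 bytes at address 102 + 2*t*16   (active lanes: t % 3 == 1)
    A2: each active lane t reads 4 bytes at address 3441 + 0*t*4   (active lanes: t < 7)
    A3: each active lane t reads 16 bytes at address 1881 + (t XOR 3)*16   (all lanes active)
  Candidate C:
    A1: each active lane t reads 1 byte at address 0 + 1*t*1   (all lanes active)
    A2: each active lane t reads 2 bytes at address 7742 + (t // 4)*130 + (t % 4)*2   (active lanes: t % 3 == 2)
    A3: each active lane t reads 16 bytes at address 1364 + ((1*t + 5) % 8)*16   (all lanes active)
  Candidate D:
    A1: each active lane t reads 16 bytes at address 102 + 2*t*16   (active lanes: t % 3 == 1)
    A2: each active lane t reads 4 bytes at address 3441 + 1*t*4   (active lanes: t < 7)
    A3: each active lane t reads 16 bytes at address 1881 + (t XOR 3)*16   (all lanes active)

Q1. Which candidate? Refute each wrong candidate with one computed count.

A: A1 gives 1 transaction, not 2
B: A2 gives 1 transaction, not 2
C: A1 gives 1 transaction, not 2
D: all counts match (2,2,2)

Answer: D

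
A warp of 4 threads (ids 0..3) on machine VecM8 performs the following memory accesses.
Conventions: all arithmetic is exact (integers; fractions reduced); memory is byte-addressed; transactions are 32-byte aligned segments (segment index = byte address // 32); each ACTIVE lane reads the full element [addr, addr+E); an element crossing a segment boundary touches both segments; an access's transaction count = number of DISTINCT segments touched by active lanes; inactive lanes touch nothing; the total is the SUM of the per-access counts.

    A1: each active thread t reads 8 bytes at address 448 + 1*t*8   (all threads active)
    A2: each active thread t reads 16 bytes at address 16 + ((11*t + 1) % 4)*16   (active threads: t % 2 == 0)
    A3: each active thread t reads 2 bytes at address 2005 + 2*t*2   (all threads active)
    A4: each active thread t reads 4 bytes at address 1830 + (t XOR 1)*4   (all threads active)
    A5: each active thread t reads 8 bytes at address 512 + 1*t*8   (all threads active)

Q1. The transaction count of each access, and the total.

A1: 1 transaction
A2: 2 transactions
A3: 2 transactions
A4: 1 transaction
A5: 1 transaction

Answer: 1,2,2,1,1; total 7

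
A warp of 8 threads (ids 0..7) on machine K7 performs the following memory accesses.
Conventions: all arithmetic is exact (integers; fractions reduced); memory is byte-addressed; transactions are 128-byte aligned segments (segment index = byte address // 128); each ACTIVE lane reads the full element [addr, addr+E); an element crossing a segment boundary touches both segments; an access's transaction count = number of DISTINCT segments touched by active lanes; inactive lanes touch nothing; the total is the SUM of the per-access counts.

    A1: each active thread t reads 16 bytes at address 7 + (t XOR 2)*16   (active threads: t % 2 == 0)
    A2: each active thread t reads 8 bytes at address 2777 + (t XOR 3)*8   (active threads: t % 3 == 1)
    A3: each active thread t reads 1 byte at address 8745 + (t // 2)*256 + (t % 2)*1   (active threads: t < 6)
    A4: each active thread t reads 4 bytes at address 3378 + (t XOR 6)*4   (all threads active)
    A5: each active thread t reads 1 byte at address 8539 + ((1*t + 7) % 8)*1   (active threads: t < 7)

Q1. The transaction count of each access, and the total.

A1: 1 transaction
A2: 2 transactions
A3: 3 transactions
A4: 1 transaction
A5: 1 transaction

Answer: 1,2,3,1,1; total 8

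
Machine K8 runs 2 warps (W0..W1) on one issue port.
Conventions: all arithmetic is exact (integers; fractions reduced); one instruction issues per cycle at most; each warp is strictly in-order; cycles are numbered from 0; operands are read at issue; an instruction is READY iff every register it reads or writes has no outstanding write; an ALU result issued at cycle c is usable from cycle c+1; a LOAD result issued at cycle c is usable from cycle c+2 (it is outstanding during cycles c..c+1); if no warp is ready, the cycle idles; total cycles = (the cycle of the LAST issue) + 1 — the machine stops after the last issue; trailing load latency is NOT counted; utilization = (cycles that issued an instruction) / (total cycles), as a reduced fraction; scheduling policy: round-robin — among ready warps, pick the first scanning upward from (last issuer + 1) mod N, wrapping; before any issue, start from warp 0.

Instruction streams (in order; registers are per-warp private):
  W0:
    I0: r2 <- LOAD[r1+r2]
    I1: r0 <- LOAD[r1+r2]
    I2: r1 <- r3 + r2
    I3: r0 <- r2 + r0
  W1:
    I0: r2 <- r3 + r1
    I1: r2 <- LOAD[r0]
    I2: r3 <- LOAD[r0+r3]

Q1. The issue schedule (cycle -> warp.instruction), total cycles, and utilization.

cycle 0: W0.I0
cycle 1: W1.I0
cycle 2: W0.I1
cycle 3: W1.I1
cycle 4: W0.I2
cycle 5: W1.I2
cycle 6: W0.I3

Answer: 7 cycles, utilization 1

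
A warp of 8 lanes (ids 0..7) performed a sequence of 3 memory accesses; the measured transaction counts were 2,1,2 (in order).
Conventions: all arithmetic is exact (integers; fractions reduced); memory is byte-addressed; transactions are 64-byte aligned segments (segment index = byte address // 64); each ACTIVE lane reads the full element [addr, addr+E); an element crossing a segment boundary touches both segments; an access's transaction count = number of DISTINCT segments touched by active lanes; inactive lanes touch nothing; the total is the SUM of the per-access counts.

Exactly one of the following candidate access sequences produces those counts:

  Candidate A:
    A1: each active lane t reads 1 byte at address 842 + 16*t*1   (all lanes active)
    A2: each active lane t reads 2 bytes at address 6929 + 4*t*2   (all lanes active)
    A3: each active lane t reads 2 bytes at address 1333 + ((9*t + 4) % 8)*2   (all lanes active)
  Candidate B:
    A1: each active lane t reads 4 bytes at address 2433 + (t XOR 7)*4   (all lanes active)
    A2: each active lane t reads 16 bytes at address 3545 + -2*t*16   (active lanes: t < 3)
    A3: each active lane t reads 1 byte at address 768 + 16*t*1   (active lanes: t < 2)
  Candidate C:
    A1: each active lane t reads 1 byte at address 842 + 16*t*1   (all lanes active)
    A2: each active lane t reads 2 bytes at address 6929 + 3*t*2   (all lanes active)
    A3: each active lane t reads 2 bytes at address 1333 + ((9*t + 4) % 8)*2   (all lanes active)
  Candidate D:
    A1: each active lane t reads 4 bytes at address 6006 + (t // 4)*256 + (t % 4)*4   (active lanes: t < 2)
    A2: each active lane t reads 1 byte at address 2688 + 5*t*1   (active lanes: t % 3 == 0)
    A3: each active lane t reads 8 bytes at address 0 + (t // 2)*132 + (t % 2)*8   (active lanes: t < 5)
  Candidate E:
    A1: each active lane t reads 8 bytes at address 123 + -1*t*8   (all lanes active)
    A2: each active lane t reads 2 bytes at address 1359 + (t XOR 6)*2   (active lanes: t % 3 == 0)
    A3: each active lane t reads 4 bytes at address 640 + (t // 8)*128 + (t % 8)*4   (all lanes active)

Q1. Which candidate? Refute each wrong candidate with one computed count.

A: A2 gives 2 transactions, not 1
B: A1 gives 1 transaction, not 2
D: A1 gives 1 transaction, not 2
E: A3 gives 1 transaction, not 2
C: all counts match (2,1,2)

Answer: C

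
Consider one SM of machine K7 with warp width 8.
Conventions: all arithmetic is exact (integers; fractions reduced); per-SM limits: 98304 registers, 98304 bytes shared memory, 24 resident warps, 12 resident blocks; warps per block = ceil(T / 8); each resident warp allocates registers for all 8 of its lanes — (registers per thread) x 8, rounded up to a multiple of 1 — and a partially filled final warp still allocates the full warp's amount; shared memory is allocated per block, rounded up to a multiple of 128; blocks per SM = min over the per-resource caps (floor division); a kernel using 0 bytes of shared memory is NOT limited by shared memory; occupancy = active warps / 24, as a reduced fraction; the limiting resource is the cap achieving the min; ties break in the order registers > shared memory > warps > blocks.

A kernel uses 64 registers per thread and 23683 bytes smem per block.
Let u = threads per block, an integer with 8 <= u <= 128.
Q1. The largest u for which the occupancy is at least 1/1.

Answer: u = 96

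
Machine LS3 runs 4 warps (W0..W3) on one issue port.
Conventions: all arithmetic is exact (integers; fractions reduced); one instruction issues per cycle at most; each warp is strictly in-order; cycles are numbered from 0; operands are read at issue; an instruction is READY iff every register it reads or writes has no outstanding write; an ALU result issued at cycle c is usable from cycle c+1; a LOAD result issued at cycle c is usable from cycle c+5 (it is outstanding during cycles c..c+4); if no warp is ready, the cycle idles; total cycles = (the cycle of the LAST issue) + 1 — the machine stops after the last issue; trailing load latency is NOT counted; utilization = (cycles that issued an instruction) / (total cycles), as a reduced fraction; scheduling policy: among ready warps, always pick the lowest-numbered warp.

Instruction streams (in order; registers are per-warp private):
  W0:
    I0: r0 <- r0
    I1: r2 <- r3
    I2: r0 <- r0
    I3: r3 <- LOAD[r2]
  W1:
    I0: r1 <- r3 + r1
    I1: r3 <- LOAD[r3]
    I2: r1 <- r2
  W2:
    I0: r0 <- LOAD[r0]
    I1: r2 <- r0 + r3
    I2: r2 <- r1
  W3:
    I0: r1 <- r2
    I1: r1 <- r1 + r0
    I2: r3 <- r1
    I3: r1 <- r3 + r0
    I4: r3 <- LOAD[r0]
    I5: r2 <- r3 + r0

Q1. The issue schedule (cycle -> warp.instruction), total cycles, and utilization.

cycle 0: W0.I0
cycle 1: W0.I1
cycle 2: W0.I2
cycle 3: W0.I3
cycle 4: W1.I0
cycle 5: W1.I1
cycle 6: W1.I2
cycle 7: W2.I0
cycle 8: W3.I0
cycle 9: W3.I1
cycle 10: W3.I2
cycle 11: W3.I3
cycle 12: W2.I1
cycle 13: W2.I2
cycle 14: W3.I4
cycle 15: idle
cycle 16: idle
cycle 17: idle
cycle 18: idle
cycle 19: W3.I5

Answer: 20 cycles, utilization 4/5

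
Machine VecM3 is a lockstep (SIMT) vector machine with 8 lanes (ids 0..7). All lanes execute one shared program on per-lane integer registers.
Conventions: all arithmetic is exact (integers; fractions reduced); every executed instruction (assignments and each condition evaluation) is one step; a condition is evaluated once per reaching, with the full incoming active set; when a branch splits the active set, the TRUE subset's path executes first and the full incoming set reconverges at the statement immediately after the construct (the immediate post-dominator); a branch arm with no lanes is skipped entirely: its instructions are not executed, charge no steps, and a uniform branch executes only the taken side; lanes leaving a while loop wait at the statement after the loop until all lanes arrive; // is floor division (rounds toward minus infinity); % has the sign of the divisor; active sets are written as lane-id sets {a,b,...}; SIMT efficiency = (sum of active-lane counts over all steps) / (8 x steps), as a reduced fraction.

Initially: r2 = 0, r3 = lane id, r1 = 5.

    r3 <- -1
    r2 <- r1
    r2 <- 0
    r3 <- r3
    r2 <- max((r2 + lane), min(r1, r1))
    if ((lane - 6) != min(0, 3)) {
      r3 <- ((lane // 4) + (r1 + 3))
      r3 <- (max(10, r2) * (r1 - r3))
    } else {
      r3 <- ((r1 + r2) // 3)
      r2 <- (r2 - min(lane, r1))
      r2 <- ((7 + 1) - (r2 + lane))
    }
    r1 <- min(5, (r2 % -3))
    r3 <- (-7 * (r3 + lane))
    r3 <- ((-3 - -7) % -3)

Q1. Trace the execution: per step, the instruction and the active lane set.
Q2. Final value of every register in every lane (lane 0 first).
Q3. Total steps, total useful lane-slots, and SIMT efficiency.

step 0: r3 <- -1                     {0,1,2,3,4,5,6,7}
step 1: r2 <- r1                     {0,1,2,3,4,5,6,7}
step 2: r2 <- 0                      {0,1,2,3,4,5,6,7}
step 3: r3 <- r3                     {0,1,2,3,4,5,6,7}
step 4: r2 <- max((r2 + lane), min(r1, r1)) {0,1,2,3,4,5,6,7}
step 5: eval ((lane - 6) != min(0, 3)) {0,1,2,3,4,5,6,7}
step 6: r3 <- ((lane // 4) + (r1 + 3)) {0,1,2,3,4,5,7}
step 7: r3 <- (max(10, r2) * (r1 - r3)) {0,1,2,3,4,5,7}
step 8: r3 <- ((r1 + r2) // 3)       {6}
step 9: r2 <- (r2 - min(lane, r1))   {6}
step 10: r2 <- ((7 + 1) - (r2 + lane)) {6}
step 11: r1 <- min(5, (r2 % -3))      {0,1,2,3,4,5,6,7}
step 12: r3 <- (-7 * (r3 + lane))     {0,1,2,3,4,5,6,7}
step 13: r3 <- ((-3 - -7) % -3)       {0,1,2,3,4,5,6,7}

Answer: 14 steps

r2: 5,5,5,5,5,5,1,7
r3: -2,-2,-2,-2,-2,-2,-2,-2
r1: -1,-1,-1,-1,-1,-1,-2,-2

steps = 14; useful = 89; efficiency = 89/112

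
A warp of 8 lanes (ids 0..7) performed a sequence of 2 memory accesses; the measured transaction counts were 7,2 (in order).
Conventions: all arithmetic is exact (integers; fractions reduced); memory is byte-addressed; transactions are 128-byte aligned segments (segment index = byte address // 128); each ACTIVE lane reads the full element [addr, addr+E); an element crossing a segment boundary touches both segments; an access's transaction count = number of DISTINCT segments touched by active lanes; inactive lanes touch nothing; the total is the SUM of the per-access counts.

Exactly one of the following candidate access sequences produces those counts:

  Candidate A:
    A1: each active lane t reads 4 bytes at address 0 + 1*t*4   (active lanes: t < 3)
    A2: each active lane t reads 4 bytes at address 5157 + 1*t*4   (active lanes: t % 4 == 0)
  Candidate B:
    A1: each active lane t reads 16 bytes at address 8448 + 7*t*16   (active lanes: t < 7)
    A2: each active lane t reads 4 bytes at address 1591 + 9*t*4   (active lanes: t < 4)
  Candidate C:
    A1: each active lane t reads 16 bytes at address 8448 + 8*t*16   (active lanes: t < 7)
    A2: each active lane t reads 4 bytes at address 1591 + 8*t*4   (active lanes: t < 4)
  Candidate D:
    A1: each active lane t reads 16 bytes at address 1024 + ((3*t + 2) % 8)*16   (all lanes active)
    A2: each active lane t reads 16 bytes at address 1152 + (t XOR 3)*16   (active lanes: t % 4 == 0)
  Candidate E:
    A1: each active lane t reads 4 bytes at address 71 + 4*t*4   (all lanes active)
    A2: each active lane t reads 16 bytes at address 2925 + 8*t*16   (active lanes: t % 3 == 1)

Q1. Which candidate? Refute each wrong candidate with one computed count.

A: A1 gives 1 transaction, not 7
B: A1 gives 6 transactions, not 7
D: A1 gives 1 transaction, not 7
E: A1 gives 2 transactions, not 7
C: all counts match (7,2)

Answer: C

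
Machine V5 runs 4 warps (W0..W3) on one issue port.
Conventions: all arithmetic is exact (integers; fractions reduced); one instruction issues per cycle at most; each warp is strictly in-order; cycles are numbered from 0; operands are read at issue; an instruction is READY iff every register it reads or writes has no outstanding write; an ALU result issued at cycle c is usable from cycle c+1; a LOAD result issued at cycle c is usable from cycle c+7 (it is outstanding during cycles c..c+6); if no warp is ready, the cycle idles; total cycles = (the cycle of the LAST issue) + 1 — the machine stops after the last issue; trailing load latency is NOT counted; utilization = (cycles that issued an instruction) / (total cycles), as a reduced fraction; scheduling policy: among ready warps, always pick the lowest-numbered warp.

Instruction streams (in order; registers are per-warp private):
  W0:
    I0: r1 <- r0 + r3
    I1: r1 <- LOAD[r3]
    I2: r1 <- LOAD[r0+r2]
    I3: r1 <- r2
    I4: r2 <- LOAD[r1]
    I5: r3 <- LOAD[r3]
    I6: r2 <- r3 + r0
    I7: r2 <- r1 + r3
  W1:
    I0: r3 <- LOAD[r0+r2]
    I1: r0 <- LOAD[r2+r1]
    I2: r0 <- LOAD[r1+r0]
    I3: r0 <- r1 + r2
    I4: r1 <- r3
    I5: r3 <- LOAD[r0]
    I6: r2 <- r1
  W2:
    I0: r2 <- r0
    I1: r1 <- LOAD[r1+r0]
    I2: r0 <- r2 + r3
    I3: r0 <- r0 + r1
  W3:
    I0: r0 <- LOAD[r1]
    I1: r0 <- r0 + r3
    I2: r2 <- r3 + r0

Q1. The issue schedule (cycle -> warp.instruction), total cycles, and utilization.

cycle 0: W0.I0
cycle 1: W0.I1
cycle 2: W1.I0
cycle 3: W1.I1
cycle 4: W2.I0
cycle 5: W2.I1
cycle 6: W2.I2
cycle 7: W3.I0
cycle 8: W0.I2
cycle 9: idle
cycle 10: W1.I2
cycle 11: idle
cycle 12: W2.I3
cycle 13: idle
cycle 14: W3.I1
cycle 15: W0.I3
cycle 16: W0.I4
cycle 17: W0.I5
cycle 18: W1.I3
cycle 19: W1.I4
cycle 20: W1.I5
cycle 21: W1.I6
cycle 22: W3.I2
cycle 23: idle
cycle 24: W0.I6
cycle 25: W0.I7

Answer: 26 cycles, utilization 11/13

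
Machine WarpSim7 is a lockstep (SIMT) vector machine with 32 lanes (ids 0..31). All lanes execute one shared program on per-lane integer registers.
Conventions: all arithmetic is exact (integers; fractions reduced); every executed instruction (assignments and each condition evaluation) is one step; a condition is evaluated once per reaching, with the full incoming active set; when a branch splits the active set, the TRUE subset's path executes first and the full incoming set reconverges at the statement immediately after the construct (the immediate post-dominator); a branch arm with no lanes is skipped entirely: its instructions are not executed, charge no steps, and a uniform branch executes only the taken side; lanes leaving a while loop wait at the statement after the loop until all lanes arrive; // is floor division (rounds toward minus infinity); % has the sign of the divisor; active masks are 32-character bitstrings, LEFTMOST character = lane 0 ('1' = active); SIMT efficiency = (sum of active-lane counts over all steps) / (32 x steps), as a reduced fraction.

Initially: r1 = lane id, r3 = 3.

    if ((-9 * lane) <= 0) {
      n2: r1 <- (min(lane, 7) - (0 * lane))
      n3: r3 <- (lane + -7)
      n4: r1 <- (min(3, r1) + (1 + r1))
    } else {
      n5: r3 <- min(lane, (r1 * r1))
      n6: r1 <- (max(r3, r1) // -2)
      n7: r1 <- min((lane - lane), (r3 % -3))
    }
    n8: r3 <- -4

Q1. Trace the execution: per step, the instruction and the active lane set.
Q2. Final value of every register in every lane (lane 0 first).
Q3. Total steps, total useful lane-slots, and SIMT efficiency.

step 0: eval ((-9 * lane) <= 0)      11111111111111111111111111111111
step 1: r1 <- (min(lane, 7) - (0 * lane)) 11111111111111111111111111111111
step 2: r3 <- (lane + -7)            11111111111111111111111111111111
step 3: r1 <- (min(3, r1) + (1 + r1)) 11111111111111111111111111111111
step 4: r3 <- -4                     11111111111111111111111111111111

Answer: 5 steps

r1: 1,3,5,7,8,9,10,11,11,11,11,11,11,11,11,11,11,11,11,11,11,11,11,11,11,11,11,11,11,11,11,11
r3: -4,-4,-4,-4,-4,-4,-4,-4,-4,-4,-4,-4,-4,-4,-4,-4,-4,-4,-4,-4,-4,-4,-4,-4,-4,-4,-4,-4,-4,-4,-4,-4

steps = 5; useful = 160; efficiency = 160/160 = 1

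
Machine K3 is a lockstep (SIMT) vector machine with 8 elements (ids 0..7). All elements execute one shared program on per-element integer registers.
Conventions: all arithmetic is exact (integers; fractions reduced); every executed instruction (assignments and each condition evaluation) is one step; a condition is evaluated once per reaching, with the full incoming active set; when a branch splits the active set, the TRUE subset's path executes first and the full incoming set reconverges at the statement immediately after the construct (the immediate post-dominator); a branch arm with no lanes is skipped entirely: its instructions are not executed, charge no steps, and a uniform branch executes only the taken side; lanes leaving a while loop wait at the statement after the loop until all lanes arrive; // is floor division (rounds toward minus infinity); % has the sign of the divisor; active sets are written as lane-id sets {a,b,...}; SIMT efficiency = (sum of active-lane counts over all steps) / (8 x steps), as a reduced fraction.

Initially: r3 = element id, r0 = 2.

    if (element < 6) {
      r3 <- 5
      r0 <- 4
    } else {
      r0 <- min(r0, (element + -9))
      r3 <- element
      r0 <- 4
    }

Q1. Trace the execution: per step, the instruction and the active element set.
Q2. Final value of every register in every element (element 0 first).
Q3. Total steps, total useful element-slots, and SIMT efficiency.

step 0: eval (element < 6)           {0,1,2,3,4,5,6,7}
step 1: r3 <- 5                      {0,1,2,3,4,5}
step 2: r0 <- 4                      {0,1,2,3,4,5}
step 3: r0 <- min(r0, (element + -9)) {6,7}
step 4: r3 <- element                {6,7}
step 5: r0 <- 4                      {6,7}

Answer: 6 steps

r3: 5,5,5,5,5,5,6,7
r0: 4,4,4,4,4,4,4,4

steps = 6; useful = 26; efficiency = 26/48 = 13/24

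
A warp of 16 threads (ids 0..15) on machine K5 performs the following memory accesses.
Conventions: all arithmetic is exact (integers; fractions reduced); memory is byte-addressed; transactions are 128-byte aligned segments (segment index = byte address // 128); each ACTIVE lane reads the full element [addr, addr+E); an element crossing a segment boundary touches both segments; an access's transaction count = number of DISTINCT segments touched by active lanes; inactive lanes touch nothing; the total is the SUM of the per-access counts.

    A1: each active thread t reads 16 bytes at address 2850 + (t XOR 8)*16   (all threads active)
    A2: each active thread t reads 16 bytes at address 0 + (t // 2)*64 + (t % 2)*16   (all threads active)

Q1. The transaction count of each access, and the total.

A1: 3 transactions
A2: 4 transactions

Answer: 3,4; total 7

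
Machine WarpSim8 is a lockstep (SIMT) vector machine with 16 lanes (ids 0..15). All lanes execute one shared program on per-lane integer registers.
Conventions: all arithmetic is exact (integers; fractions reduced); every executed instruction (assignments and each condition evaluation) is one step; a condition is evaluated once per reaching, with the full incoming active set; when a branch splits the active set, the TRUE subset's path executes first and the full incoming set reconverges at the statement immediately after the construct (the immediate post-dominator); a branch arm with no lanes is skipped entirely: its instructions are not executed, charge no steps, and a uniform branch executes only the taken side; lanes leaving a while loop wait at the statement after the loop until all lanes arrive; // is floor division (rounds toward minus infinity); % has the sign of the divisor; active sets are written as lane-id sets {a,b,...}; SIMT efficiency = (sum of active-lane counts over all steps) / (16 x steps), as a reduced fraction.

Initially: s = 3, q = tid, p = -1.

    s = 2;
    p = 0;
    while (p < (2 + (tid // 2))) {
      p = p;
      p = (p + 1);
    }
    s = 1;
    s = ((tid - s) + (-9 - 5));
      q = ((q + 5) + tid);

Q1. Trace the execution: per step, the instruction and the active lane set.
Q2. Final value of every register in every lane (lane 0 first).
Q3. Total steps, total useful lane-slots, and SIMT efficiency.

step 0: s <- 2                       {0,1,2,3,4,5,6,7,8,9,10,11,12,13,14,15}
step 1: p <- 0                       {0,1,2,3,4,5,6,7,8,9,10,11,12,13,14,15}
step 2: eval (p < (2 + (tid // 2)))  {0,1,2,3,4,5,6,7,8,9,10,11,12,13,14,15}
step 3: p <- p                       {0,1,2,3,4,5,6,7,8,9,10,11,12,13,14,15}
step 4: p <- (p + 1)                 {0,1,2,3,4,5,6,7,8,9,10,11,12,13,14,15}
step 5: eval (p < (2 + (tid // 2)))  {0,1,2,3,4,5,6,7,8,9,10,11,12,13,14,15}
step 6: p <- p                       {0,1,2,3,4,5,6,7,8,9,10,11,12,13,14,15}
step 7: p <- (p + 1)                 {0,1,2,3,4,5,6,7,8,9,10,11,12,13,14,15}
step 8: eval (p < (2 + (tid // 2)))  {0,1,2,3,4,5,6,7,8,9,10,11,12,13,14,15}
step 9: p <- p                       {2,3,4,5,6,7,8,9,10,11,12,13,14,15}
step 10: p <- (p + 1)                 {2,3,4,5,6,7,8,9,10,11,12,13,14,15}
step 11: eval (p < (2 + (tid // 2)))  {2,3,4,5,6,7,8,9,10,11,12,13,14,15}
step 12: p <- p                       {4,5,6,7,8,9,10,11,12,13,14,15}
step 13: p <- (p + 1)                 {4,5,6,7,8,9,10,11,12,13,14,15}
step 14: eval (p < (2 + (tid // 2)))  {4,5,6,7,8,9,10,11,12,13,14,15}
step 15: p <- p                       {6,7,8,9,10,11,12,13,14,15}
step 16: p <- (p + 1)                 {6,7,8,9,10,11,12,13,14,15}
step 17: eval (p < (2 + (tid // 2)))  {6,7,8,9,10,11,12,13,14,15}
step 18: p <- p                       {8,9,10,11,12,13,14,15}
step 19: p <- (p + 1)                 {8,9,10,11,12,13,14,15}
step 20: eval (p < (2 + (tid // 2)))  {8,9,10,11,12,13,14,15}
step 21: p <- p                       {10,11,12,13,14,15}
step 22: p <- (p + 1)                 {10,11,12,13,14,15}
step 23: eval (p < (2 + (tid // 2)))  {10,11,12,13,14,15}
step 24: p <- p                       {12,13,14,15}
step 25: p <- (p + 1)                 {12,13,14,15}
step 26: eval (p < (2 + (tid // 2)))  {12,13,14,15}
step 27: p <- p                       {14,15}
step 28: p <- (p + 1)                 {14,15}
step 29: eval (p < (2 + (tid // 2)))  {14,15}
step 30: s <- 1                       {0,1,2,3,4,5,6,7,8,9,10,11,12,13,14,15}
step 31: s <- ((tid - s) + (-9 - 5))  {0,1,2,3,4,5,6,7,8,9,10,11,12,13,14,15}
step 32: q <- ((q + 5) + tid)         {0,1,2,3,4,5,6,7,8,9,10,11,12,13,14,15}

Answer: 33 steps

s: -15,-14,-13,-12,-11,-10,-9,-8,-7,-6,-5,-4,-3,-2,-1,0
q: 5,7,9,11,13,15,17,19,21,23,25,27,29,31,33,35
p: 2,2,3,3,4,4,5,5,6,6,7,7,8,8,9,9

steps = 33; useful = 360; efficiency = 360/528 = 15/22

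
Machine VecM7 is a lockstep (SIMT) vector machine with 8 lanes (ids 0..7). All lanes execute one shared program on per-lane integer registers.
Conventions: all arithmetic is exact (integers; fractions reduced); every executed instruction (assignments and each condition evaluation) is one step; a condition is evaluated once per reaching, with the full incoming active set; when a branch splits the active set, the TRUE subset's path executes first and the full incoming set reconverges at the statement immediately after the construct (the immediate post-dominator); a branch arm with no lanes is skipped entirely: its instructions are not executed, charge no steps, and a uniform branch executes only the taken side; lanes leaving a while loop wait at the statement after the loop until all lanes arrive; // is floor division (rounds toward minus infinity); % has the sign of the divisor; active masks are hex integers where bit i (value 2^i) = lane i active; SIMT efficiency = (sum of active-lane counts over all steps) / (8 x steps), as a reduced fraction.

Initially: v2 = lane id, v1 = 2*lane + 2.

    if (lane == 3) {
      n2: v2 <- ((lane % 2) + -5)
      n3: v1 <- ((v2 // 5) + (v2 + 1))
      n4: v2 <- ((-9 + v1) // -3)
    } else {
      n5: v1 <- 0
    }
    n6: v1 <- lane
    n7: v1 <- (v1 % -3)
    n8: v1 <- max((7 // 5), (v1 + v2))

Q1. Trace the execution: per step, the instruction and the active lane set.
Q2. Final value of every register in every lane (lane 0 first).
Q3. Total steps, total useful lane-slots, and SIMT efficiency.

step 0: eval (lane == 3)             0xff
step 1: v2 <- ((lane % 2) + -5)      0x08
step 2: v1 <- ((v2 // 5) + (v2 + 1)) 0x08
step 3: v2 <- ((-9 + v1) // -3)      0x08
step 4: v1 <- 0                      0xf7
step 5: v1 <- lane                   0xff
step 6: v1 <- (v1 % -3)              0xff
step 7: v1 <- max((7 // 5), (v1 + v2)) 0xff

Answer: 8 steps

v2: 0,1,2,4,4,5,6,7
v1: 1,1,1,4,2,4,6,5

steps = 8; useful = 42; efficiency = 42/64 = 21/32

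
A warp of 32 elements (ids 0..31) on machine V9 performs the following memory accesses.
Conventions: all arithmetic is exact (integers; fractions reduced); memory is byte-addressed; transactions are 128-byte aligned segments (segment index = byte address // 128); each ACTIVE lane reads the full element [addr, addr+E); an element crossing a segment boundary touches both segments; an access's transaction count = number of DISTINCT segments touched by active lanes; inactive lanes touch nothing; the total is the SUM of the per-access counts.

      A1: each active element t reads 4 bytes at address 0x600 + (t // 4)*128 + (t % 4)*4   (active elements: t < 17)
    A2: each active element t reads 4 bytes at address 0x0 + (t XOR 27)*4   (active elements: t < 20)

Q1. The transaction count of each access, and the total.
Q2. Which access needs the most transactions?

A1: 5 transactions
A2: 1 transaction

Answer: 5,1; total 6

Answer: A1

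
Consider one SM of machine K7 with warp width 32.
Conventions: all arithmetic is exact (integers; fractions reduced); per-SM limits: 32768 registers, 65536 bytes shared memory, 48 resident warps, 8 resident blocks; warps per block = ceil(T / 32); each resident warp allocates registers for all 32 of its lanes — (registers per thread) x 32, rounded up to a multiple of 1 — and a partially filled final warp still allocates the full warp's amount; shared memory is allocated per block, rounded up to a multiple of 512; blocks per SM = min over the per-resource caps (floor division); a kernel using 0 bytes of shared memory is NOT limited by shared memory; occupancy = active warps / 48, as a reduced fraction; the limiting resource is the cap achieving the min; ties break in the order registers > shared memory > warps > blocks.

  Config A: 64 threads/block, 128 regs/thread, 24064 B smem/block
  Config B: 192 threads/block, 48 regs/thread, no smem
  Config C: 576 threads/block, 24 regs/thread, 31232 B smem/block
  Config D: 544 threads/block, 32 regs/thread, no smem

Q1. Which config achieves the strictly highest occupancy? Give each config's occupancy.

occupancies: A 1/12, B 3/8, C 3/4, D 17/48

Answer: C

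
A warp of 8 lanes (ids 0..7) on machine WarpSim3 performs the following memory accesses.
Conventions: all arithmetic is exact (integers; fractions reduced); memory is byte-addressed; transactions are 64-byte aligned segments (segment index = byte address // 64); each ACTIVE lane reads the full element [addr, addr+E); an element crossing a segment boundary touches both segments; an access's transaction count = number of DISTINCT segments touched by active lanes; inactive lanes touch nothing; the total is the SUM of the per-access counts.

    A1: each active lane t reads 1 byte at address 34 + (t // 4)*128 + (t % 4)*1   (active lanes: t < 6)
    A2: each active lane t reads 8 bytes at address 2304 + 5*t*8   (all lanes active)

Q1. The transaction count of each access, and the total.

A1: 2 transactions
A2: 5 transactions

Answer: 2,5; total 7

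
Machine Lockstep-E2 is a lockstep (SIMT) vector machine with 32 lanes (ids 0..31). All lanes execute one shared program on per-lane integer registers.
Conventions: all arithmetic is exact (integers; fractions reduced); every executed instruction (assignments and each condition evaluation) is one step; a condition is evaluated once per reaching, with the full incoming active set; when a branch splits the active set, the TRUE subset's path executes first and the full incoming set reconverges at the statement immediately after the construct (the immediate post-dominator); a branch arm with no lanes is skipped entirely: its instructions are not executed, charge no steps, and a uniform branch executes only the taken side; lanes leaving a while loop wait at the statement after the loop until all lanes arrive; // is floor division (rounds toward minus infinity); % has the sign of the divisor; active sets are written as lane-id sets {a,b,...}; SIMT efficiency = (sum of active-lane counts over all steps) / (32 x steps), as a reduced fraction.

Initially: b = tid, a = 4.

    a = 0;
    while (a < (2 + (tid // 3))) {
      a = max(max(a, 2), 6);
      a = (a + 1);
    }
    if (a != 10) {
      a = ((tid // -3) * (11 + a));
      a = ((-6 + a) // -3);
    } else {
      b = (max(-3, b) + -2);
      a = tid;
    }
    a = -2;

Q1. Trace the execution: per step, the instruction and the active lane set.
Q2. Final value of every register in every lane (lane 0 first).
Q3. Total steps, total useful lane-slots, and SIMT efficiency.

step 0: a <- 0                       {0,1,2,3,4,5,6,7,8,9,10,11,12,13,14,15,16,17,18,19,20,21,22,23,24,25,26,27,28,29,30,31}
step 1: eval (a < (2 + (tid // 3)))  {0,1,2,3,4,5,6,7,8,9,10,11,12,13,14,15,16,17,18,19,20,21,22,23,24,25,26,27,28,29,30,31}
step 2: a <- max(max(a, 2), 6)       {0,1,2,3,4,5,6,7,8,9,10,11,12,13,14,15,16,17,18,19,20,21,22,23,24,25,26,27,28,29,30,31}
step 3: a <- (a + 1)                 {0,1,2,3,4,5,6,7,8,9,10,11,12,13,14,15,16,17,18,19,20,21,22,23,24,25,26,27,28,29,30,31}
step 4: eval (a < (2 + (tid // 3)))  {0,1,2,3,4,5,6,7,8,9,10,11,12,13,14,15,16,17,18,19,20,21,22,23,24,25,26,27,28,29,30,31}
step 5: a <- max(max(a, 2), 6)       {18,19,20,21,22,23,24,25,26,27,28,29,30,31}
step 6: a <- (a + 1)                 {18,19,20,21,22,23,24,25,26,27,28,29,30,31}
step 7: eval (a < (2 + (tid // 3)))  {18,19,20,21,22,23,24,25,26,27,28,29,30,31}
step 8: a <- max(max(a, 2), 6)       {21,22,23,24,25,26,27,28,29,30,31}
step 9: a <- (a + 1)                 {21,22,23,24,25,26,27,28,29,30,31}
step 10: eval (a < (2 + (tid // 3)))  {21,22,23,24,25,26,27,28,29,30,31}
step 11: a <- max(max(a, 2), 6)       {24,25,26,27,28,29,30,31}
step 12: a <- (a + 1)                 {24,25,26,27,28,29,30,31}
step 13: eval (a < (2 + (tid // 3)))  {24,25,26,27,28,29,30,31}
step 14: a <- max(max(a, 2), 6)       {27,28,29,30,31}
step 15: a <- (a + 1)                 {27,28,29,30,31}
step 16: eval (a < (2 + (tid // 3)))  {27,28,29,30,31}
step 17: a <- max(max(a, 2), 6)       {30,31}
step 18: a <- (a + 1)                 {30,31}
step 19: eval (a < (2 + (tid // 3)))  {30,31}
step 20: eval (a != 10)               {0,1,2,3,4,5,6,7,8,9,10,11,12,13,14,15,16,17,18,19,20,21,22,23,24,25,26,27,28,29,30,31}
step 21: a <- ((tid // -3) * (11 + a)) {0,1,2,3,4,5,6,7,8,9,10,11,12,13,14,15,16,17,18,19,20,21,22,23,27,28,29,30,31}
step 22: a <- ((-6 + a) // -3)        {0,1,2,3,4,5,6,7,8,9,10,11,12,13,14,15,16,17,18,19,20,21,22,23,27,28,29,30,31}
step 23: b <- (max(-3, b) + -2)       {24,25,26}
step 24: a <- tid                     {24,25,26}
step 25: a <- -2                      {0,1,2,3,4,5,6,7,8,9,10,11,12,13,14,15,16,17,18,19,20,21,22,23,24,25,26,27,28,29,30,31}

Answer: 26 steps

b: 0,1,2,3,4,5,6,7,8,9,10,11,12,13,14,15,16,17,18,19,20,21,22,23,22,23,24,27,28,29,30,31
a: -2,-2,-2,-2,-2,-2,-2,-2,-2,-2,-2,-2,-2,-2,-2,-2,-2,-2,-2,-2,-2,-2,-2,-2,-2,-2,-2,-2,-2,-2,-2,-2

steps = 26; useful = 408; efficiency = 408/832 = 51/104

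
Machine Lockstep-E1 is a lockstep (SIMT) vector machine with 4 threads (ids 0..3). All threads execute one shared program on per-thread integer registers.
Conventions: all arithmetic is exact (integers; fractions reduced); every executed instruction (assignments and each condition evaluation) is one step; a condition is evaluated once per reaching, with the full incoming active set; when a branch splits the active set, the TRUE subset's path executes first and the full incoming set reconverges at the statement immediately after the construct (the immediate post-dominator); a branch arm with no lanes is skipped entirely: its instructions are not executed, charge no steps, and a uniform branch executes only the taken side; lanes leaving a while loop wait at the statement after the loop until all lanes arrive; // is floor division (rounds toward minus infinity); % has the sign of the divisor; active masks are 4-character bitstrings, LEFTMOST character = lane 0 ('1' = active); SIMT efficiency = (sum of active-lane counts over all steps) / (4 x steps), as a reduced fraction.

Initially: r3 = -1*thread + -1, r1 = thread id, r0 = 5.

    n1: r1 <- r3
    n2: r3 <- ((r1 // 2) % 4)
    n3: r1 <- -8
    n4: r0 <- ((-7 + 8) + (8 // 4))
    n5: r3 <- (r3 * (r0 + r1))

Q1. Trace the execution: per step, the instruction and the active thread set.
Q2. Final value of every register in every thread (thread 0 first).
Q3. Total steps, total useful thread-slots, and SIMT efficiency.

step 0: r1 <- r3                     1111
step 1: r3 <- ((r1 // 2) % 4)        1111
step 2: r1 <- -8                     1111
step 3: r0 <- ((-7 + 8) + (8 // 4))  1111
step 4: r3 <- (r3 * (r0 + r1))       1111

Answer: 5 steps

r3: -15,-15,-10,-10
r1: -8,-8,-8,-8
r0: 3,3,3,3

steps = 5; useful = 20; efficiency = 20/20 = 1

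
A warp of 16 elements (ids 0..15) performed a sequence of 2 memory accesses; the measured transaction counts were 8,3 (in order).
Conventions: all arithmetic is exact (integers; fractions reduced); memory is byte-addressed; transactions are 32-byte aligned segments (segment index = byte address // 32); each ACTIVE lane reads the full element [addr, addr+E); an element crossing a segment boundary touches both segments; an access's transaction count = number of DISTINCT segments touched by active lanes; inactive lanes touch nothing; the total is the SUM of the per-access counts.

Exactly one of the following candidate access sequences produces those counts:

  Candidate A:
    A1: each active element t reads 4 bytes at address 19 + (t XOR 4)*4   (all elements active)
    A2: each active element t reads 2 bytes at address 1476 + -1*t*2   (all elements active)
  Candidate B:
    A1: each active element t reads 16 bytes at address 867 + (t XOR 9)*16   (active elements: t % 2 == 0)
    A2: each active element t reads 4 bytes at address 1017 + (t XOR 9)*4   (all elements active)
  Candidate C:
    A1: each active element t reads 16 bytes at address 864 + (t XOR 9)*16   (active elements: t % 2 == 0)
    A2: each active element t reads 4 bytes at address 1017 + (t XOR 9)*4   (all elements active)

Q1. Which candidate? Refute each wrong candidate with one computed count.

A: A1 gives 3 transactions, not 8
B: A1 gives 9 transactions, not 8
C: all counts match (8,3)

Answer: C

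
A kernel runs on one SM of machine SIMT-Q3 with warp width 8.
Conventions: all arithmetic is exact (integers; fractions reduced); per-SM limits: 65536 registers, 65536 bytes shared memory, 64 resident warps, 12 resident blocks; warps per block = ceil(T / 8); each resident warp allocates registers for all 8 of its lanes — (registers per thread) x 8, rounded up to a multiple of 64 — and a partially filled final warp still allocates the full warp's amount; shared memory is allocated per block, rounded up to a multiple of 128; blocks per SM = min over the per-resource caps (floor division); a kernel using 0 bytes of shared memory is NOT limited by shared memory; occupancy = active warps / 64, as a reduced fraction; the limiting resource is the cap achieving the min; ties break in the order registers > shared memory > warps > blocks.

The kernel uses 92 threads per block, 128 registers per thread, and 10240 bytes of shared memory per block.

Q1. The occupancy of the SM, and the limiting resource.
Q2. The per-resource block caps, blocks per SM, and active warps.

Answer: occupancy 15/16, limited by registers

registers: 5 blocks
shared memory: 6 blocks
warps: 5 blocks
blocks: 12 blocks

Answer: 5 blocks, 60 active warps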